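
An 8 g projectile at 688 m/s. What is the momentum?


p = m*v = 0.008*688 = 5.504 kg·m/s

5.504 kg·m/s


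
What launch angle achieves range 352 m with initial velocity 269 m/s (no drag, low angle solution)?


sin(2*theta) = R*g/v0^2 = 352*9.81/269^2 = 0.0477207, theta = arcsin(0.0477207)/2 = 1.368°

1.368 degrees


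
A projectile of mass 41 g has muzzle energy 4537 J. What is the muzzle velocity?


v = sqrt(2*E/m) = sqrt(2*4537/0.041) = 470.4 m/s

470.4 m/s


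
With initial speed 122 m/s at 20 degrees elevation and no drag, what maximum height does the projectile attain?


H = (v0*sin(theta))^2 / (2g) = (122*sin(20°))^2 / (2*9.81) = 88.74 m

88.74 m


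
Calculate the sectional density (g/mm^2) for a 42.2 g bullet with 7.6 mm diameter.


SD = m/d^2 = 42.2/7.6^2 = 0.7306 g/mm^2

0.7306 g/mm^2


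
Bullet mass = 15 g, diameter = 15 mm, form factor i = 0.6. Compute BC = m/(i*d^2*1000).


BC = m/(i*d^2*1000) = 15/(0.6 * 15^2 * 1000) = 0.0001111

0.0001111


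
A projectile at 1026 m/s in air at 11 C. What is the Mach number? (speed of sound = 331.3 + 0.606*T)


a = 331.3 + 0.606*(11) = 337.966 m/s
M = v/a = 1026/337.966 = 3.036

3.036


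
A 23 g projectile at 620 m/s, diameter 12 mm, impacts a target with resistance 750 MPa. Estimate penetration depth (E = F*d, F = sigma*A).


A = pi*(d/2)^2 = pi*(12/2)^2 = 113.097 mm^2
E = 0.5*m*v^2 = 0.5*0.023*620^2 = 4420.6 J
depth = E/(sigma*A) = 4420.6 J / (750 MPa * 113.097 mm^2) = 4420.6/(750 * 113.097) m = 0.0521156 m ≈ 52.12 mm

52.12 mm


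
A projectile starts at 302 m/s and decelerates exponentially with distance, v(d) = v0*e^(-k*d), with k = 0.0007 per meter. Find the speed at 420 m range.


v = v0*exp(-k*d) = 302*exp(-0.0007*420) = 225.1 m/s

225.1 m/s


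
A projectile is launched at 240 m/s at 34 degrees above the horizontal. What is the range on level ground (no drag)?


R = v0^2 * sin(2*theta) / g = 240^2 * sin(2*34°) / 9.81 = 5444 m

5444 m


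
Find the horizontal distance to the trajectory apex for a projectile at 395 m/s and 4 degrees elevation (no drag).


R = v0^2*sin(2*theta)/g = 395^2*sin(2*4°)/9.81 = 2213.5 m
apex_dist = R/2 = 2213.5/2 = 1107 m

1107 m


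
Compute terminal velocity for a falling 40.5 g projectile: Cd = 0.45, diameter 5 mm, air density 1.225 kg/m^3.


A = pi*(d/2)^2 = pi*(5/2000)^2 = 1.96350e-05 m^2
vt = sqrt(2mg/(Cd*rho*A)) = sqrt(2*0.0405*9.81/(0.45 * 1.225 * 1.96350e-05)) = 270.9 m/s

270.9 m/s


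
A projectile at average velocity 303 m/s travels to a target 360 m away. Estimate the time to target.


t = d/v = 360/303 = 1.188 s

1.188 s


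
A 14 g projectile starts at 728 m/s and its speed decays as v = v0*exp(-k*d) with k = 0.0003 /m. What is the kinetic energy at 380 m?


v = v0*exp(-k*d) = 728*exp(-0.0003*380) = 649.564 m/s
E = 0.5*m*v^2 = 0.5*0.014*649.564^2 = 2954 J

2954 J


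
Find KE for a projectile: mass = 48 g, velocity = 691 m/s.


E = 0.5*m*v^2 = 0.5*0.048*691^2 = 11460 J

11460 J


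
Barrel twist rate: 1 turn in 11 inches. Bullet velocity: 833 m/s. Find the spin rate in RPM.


twist_m = 11*0.0254 = 0.2794 m
spin = v/twist = 833/0.2794 = 2981.389 rev/s
RPM = spin*60 = 2981.389*60 ≈ 178883 RPM

178883 RPM


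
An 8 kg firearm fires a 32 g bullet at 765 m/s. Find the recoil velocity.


v_recoil = m_p * v_p / m_gun = 0.032 * 765 / 8 = 3.06 m/s

3.06 m/s


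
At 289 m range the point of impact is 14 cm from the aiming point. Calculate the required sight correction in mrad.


1 mrad subtends 1 cm per 10 m of range, so adj = error_cm / (dist_m / 10) = 14 / (289/10) = 0.4844 mrad

0.4844 mrad


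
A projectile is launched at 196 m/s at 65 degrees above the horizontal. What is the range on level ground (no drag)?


R = v0^2 * sin(2*theta) / g = 196^2 * sin(2*65°) / 9.81 = 3000 m

3000 m


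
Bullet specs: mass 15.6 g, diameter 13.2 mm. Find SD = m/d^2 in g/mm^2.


SD = m/d^2 = 15.6/13.2^2 = 0.08953 g/mm^2

0.08953 g/mm^2


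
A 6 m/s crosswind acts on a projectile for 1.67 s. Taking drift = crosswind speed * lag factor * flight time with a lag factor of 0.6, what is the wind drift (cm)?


drift = v_wind * lag * t = 6 * 0.6 * 1.67 = 6.012 m ≈ 601.2 cm

601.2 cm


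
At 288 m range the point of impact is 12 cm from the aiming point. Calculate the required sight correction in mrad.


1 mrad subtends 1 cm per 10 m of range, so adj = error_cm / (dist_m / 10) = 12 / (288/10) = 0.4167 mrad

0.4167 mrad


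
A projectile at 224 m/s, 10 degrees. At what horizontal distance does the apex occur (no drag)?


R = v0^2*sin(2*theta)/g = 224^2*sin(2*10°)/9.81 = 1749.36 m
apex_dist = R/2 = 1749.36/2 = 874.7 m

874.7 m


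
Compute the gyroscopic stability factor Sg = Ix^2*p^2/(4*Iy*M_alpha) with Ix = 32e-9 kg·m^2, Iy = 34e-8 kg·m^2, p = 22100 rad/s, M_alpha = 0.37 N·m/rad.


Sg = Ix^2 * p^2 / (4 * Iy * M_alpha) = (32e-9)^2 * 22100^2 / (4 * 34e-8 * 0.37) = 0.9939

0.9939


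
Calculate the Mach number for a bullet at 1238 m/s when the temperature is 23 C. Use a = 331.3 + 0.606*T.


a = 331.3 + 0.606*(23) = 345.238 m/s
M = v/a = 1238/345.238 = 3.586

3.586


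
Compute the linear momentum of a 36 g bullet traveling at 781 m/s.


p = m*v = 0.036*781 = 28.12 kg·m/s

28.12 kg·m/s


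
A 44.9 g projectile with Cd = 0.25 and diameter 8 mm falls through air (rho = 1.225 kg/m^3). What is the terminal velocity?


A = pi*(d/2)^2 = pi*(8/2000)^2 = 5.02655e-05 m^2
vt = sqrt(2mg/(Cd*rho*A)) = sqrt(2*0.0449*9.81/(0.25 * 1.225 * 5.02655e-05)) = 239.2 m/s

239.2 m/s


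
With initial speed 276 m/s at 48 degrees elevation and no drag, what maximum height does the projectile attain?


H = (v0*sin(theta))^2 / (2g) = (276*sin(48°))^2 / (2*9.81) = 2144 m

2144 m


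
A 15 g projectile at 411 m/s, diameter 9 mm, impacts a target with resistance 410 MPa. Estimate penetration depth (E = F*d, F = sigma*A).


A = pi*(d/2)^2 = pi*(9/2)^2 = 63.6173 mm^2
E = 0.5*m*v^2 = 0.5*0.015*411^2 = 1266.91 J
depth = E/(sigma*A) = 1266.91 J / (410 MPa * 63.6173 mm^2) = 1266.91/(410 * 63.6173) m = 0.048572 m ≈ 48.57 mm

48.57 mm


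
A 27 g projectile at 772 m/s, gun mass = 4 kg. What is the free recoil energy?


v_r = m_p*v_p/m_gun = 0.027*772/4 = 5.211 m/s, E_r = 0.5*m_gun*v_r^2 = 0.5*4*5.211^2 = 54.31 J

54.31 J


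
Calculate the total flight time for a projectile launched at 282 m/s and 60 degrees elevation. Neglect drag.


T = 2*v0*sin(theta)/g = 2*282*sin(60°)/9.81 = 49.79 s

49.79 s


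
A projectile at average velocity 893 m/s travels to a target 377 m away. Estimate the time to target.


t = d/v = 377/893 = 0.4222 s

0.4222 s


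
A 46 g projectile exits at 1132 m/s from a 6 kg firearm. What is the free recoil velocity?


v_recoil = m_p * v_p / m_gun = 0.046 * 1132 / 6 = 8.679 m/s

8.679 m/s


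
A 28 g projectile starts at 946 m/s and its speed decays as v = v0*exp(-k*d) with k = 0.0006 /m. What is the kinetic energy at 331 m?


v = v0*exp(-k*d) = 946*exp(-0.0006*331) = 775.604 m/s
E = 0.5*m*v^2 = 0.5*0.028*775.604^2 = 8422 J

8422 J


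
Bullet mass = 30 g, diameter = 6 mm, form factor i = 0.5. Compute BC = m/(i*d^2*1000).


BC = m/(i*d^2*1000) = 30/(0.5 * 6^2 * 1000) = 0.001667

0.001667


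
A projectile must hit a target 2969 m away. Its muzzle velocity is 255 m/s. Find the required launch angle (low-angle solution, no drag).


sin(2*theta) = R*g/v0^2 = 2969*9.81/255^2 = 0.447918, theta = arcsin(0.447918)/2 = 13.31°

13.31 degrees


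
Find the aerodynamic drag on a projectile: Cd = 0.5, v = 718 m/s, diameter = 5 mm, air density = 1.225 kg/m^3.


A = pi*(d/2)^2 = pi*(5/2000)^2 = 1.96350e-05 m^2
Fd = 0.5*Cd*rho*A*v^2 = 0.5*0.5*1.225*1.96350e-05*718^2 = 3.1 N

3.1 N


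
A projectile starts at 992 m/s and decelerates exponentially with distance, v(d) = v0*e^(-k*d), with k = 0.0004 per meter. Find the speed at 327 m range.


v = v0*exp(-k*d) = 992*exp(-0.0004*327) = 870.4 m/s

870.4 m/s


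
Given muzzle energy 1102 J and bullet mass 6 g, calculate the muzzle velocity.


v = sqrt(2*E/m) = sqrt(2*1102/0.006) = 606.1 m/s

606.1 m/s


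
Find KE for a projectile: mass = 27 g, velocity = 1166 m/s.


E = 0.5*m*v^2 = 0.5*0.027*1166^2 = 18354 J

18354 J


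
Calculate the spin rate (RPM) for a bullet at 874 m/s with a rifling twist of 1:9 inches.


twist_m = 9*0.0254 = 0.2286 m
spin = v/twist = 874/0.2286 = 3823.272 rev/s
RPM = spin*60 = 3823.272*60 ≈ 229396 RPM

229396 RPM


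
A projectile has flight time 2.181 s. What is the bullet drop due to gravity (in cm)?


drop = 0.5*g*t^2 = 0.5*9.81*2.181^2 = 23.3319 m ≈ 2333 cm

2333 cm


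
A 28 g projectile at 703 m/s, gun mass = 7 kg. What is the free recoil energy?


v_r = m_p*v_p/m_gun = 0.028*703/7 = 2.812 m/s, E_r = 0.5*m_gun*v_r^2 = 0.5*7*2.812^2 = 27.68 J

27.68 J


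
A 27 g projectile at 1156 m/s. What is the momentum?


p = m*v = 0.027*1156 = 31.21 kg·m/s

31.21 kg·m/s


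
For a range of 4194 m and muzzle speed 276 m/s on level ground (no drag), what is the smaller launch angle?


sin(2*theta) = R*g/v0^2 = 4194*9.81/276^2 = 0.540106, theta = arcsin(0.540106)/2 = 16.35°

16.35 degrees


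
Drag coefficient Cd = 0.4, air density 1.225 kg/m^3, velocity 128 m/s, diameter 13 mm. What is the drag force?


A = pi*(d/2)^2 = pi*(13/2000)^2 = 1.32732e-04 m^2
Fd = 0.5*Cd*rho*A*v^2 = 0.5*0.4*1.225*1.32732e-04*128^2 = 0.5328 N

0.5328 N


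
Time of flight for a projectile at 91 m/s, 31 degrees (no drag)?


T = 2*v0*sin(theta)/g = 2*91*sin(31°)/9.81 = 9.555 s

9.555 s


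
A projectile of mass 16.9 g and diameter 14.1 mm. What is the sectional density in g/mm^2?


SD = m/d^2 = 16.9/14.1^2 = 0.08501 g/mm^2

0.08501 g/mm^2


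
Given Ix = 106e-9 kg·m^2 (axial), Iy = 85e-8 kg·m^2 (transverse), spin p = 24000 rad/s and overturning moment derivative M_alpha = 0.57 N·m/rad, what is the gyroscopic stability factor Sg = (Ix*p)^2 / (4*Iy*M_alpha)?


Sg = Ix^2 * p^2 / (4 * Iy * M_alpha) = (106e-9)^2 * 24000^2 / (4 * 85e-8 * 0.57) = 3.339

3.339


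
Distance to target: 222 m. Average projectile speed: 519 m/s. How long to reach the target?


t = d/v = 222/519 = 0.4277 s

0.4277 s


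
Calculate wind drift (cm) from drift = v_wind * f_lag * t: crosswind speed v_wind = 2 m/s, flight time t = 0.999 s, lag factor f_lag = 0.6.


drift = v_wind * lag * t = 2 * 0.6 * 0.999 = 1.1988 m ≈ 119.9 cm

119.9 cm


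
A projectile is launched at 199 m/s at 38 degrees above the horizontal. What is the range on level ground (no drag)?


R = v0^2 * sin(2*theta) / g = 199^2 * sin(2*38°) / 9.81 = 3917 m

3917 m


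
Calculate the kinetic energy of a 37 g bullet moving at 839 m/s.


E = 0.5*m*v^2 = 0.5*0.037*839^2 = 13023 J

13023 J


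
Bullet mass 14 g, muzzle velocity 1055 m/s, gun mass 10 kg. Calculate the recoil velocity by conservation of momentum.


v_recoil = m_p * v_p / m_gun = 0.014 * 1055 / 10 = 1.477 m/s

1.477 m/s


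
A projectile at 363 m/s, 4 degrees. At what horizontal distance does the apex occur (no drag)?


R = v0^2*sin(2*theta)/g = 363^2*sin(2*4°)/9.81 = 1869.39 m
apex_dist = R/2 = 1869.39/2 = 934.7 m

934.7 m


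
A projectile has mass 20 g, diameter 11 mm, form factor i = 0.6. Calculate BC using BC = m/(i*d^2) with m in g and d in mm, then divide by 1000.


BC = m/(i*d^2*1000) = 20/(0.6 * 11^2 * 1000) = 0.0002755

0.0002755


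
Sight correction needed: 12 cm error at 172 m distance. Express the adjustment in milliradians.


1 mrad subtends 1 cm per 10 m of range, so adj = error_cm / (dist_m / 10) = 12 / (172/10) = 0.6977 mrad

0.6977 mrad


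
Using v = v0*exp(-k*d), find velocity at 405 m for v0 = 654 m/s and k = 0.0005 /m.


v = v0*exp(-k*d) = 654*exp(-0.0005*405) = 534.1 m/s

534.1 m/s


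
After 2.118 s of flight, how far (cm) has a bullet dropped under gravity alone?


drop = 0.5*g*t^2 = 0.5*9.81*2.118^2 = 22.0035 m ≈ 2200 cm

2200 cm


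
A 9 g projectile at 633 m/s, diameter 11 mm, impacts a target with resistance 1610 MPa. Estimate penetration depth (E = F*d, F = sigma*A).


A = pi*(d/2)^2 = pi*(11/2)^2 = 95.0332 mm^2
E = 0.5*m*v^2 = 0.5*0.009*633^2 = 1803.1 J
depth = E/(sigma*A) = 1803.1 J / (1610 MPa * 95.0332 mm^2) = 1803.1/(1610 * 95.0332) m = 0.0117847 m ≈ 11.78 mm

11.78 mm


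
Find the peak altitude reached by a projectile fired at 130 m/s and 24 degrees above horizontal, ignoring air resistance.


H = (v0*sin(theta))^2 / (2g) = (130*sin(24°))^2 / (2*9.81) = 142.5 m

142.5 m


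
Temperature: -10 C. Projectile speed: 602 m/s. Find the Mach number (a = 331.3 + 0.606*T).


a = 331.3 + 0.606*(-10) = 325.24 m/s
M = v/a = 602/325.24 = 1.851

1.851


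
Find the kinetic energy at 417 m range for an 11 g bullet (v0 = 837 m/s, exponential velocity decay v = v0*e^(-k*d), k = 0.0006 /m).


v = v0*exp(-k*d) = 837*exp(-0.0006*417) = 651.726 m/s
E = 0.5*m*v^2 = 0.5*0.011*651.726^2 = 2336 J

2336 J


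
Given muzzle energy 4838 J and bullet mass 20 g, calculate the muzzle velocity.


v = sqrt(2*E/m) = sqrt(2*4838/0.02) = 695.6 m/s

695.6 m/s


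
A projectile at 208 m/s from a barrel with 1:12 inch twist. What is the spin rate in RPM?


twist_m = 12*0.0254 = 0.3048 m
spin = v/twist = 208/0.3048 = 682.4147 rev/s
RPM = spin*60 = 682.4147*60 ≈ 40945 RPM

40945 RPM


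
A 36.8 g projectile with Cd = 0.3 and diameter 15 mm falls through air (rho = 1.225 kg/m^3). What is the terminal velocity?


A = pi*(d/2)^2 = pi*(15/2000)^2 = 1.76715e-04 m^2
vt = sqrt(2mg/(Cd*rho*A)) = sqrt(2*0.0368*9.81/(0.3 * 1.225 * 1.76715e-04)) = 105.4 m/s

105.4 m/s


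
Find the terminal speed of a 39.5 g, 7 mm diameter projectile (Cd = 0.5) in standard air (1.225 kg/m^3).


A = pi*(d/2)^2 = pi*(7/2000)^2 = 3.84845e-05 m^2
vt = sqrt(2mg/(Cd*rho*A)) = sqrt(2*0.0395*9.81/(0.5 * 1.225 * 3.84845e-05)) = 181.3 m/s

181.3 m/s


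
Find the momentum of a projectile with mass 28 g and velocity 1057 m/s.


p = m*v = 0.028*1057 = 29.6 kg·m/s

29.6 kg·m/s


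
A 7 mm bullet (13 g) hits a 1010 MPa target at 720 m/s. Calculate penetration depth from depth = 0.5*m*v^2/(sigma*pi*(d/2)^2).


A = pi*(d/2)^2 = pi*(7/2)^2 = 38.4845 mm^2
E = 0.5*m*v^2 = 0.5*0.013*720^2 = 3369.6 J
depth = E/(sigma*A) = 3369.6 J / (1010 MPa * 38.4845 mm^2) = 3369.6/(1010 * 38.4845) m = 0.0866904 m ≈ 86.69 mm

86.69 mm


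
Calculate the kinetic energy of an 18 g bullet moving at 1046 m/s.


E = 0.5*m*v^2 = 0.5*0.018*1046^2 = 9847 J

9847 J


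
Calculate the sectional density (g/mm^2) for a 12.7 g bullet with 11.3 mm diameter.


SD = m/d^2 = 12.7/11.3^2 = 0.09946 g/mm^2

0.09946 g/mm^2


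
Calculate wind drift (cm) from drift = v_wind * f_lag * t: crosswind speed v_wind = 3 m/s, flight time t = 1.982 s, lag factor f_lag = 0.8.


drift = v_wind * lag * t = 3 * 0.8 * 1.982 = 4.7568 m ≈ 475.7 cm

475.7 cm


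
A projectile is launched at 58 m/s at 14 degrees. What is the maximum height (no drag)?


H = (v0*sin(theta))^2 / (2g) = (58*sin(14°))^2 / (2*9.81) = 10.03 m

10.03 m


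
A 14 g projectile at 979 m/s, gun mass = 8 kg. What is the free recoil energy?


v_r = m_p*v_p/m_gun = 0.014*979/8 = 1.71325 m/s, E_r = 0.5*m_gun*v_r^2 = 0.5*8*1.71325^2 = 11.74 J

11.74 J


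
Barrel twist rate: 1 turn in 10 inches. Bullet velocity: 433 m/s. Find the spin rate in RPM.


twist_m = 10*0.0254 = 0.254 m
spin = v/twist = 433/0.254 = 1704.724 rev/s
RPM = spin*60 = 1704.724*60 ≈ 102283 RPM

102283 RPM


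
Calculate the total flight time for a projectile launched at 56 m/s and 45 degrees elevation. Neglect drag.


T = 2*v0*sin(theta)/g = 2*56*sin(45°)/9.81 = 8.073 s

8.073 s


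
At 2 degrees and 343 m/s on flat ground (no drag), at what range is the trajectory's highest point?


R = v0^2*sin(2*theta)/g = 343^2*sin(2*2°)/9.81 = 836.573 m
apex_dist = R/2 = 836.573/2 = 418.3 m

418.3 m


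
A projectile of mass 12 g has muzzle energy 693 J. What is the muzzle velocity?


v = sqrt(2*E/m) = sqrt(2*693/0.012) = 339.9 m/s

339.9 m/s


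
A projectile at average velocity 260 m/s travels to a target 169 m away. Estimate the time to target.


t = d/v = 169/260 = 0.65 s

0.65 s


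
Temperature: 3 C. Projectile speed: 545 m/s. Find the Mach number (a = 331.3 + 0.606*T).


a = 331.3 + 0.606*(3) = 333.118 m/s
M = v/a = 545/333.118 = 1.636

1.636


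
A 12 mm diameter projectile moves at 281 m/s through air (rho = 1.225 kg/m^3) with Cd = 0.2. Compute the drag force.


A = pi*(d/2)^2 = pi*(12/2000)^2 = 1.13097e-04 m^2
Fd = 0.5*Cd*rho*A*v^2 = 0.5*0.2*1.225*1.13097e-04*281^2 = 1.094 N

1.094 N


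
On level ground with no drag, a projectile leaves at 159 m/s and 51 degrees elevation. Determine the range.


R = v0^2 * sin(2*theta) / g = 159^2 * sin(2*51°) / 9.81 = 2521 m

2521 m


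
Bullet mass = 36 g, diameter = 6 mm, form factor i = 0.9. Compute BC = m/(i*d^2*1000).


BC = m/(i*d^2*1000) = 36/(0.9 * 6^2 * 1000) = 0.001111

0.001111


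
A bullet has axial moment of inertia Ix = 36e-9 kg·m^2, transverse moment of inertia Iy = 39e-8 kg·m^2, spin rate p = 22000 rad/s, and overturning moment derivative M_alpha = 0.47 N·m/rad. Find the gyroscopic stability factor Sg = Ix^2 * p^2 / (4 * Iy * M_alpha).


Sg = Ix^2 * p^2 / (4 * Iy * M_alpha) = (36e-9)^2 * 22000^2 / (4 * 39e-8 * 0.47) = 0.8555

0.8555


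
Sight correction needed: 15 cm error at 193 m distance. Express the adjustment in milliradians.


1 mrad subtends 1 cm per 10 m of range, so adj = error_cm / (dist_m / 10) = 15 / (193/10) = 0.7772 mrad

0.7772 mrad


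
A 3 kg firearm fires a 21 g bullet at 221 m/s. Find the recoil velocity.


v_recoil = m_p * v_p / m_gun = 0.021 * 221 / 3 = 1.547 m/s

1.547 m/s


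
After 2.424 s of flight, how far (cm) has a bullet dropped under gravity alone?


drop = 0.5*g*t^2 = 0.5*9.81*2.424^2 = 28.8207 m ≈ 2882 cm

2882 cm


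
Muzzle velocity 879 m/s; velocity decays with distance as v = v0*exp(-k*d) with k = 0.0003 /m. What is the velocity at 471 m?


v = v0*exp(-k*d) = 879*exp(-0.0003*471) = 763.2 m/s

763.2 m/s


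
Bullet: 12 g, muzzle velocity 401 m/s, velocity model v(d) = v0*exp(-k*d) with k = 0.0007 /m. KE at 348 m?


v = v0*exp(-k*d) = 401*exp(-0.0007*348) = 314.304 m/s
E = 0.5*m*v^2 = 0.5*0.012*314.304^2 = 592.7 J

592.7 J


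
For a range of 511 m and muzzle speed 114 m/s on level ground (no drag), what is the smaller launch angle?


sin(2*theta) = R*g/v0^2 = 511*9.81/114^2 = 0.385727, theta = arcsin(0.385727)/2 = 11.34°

11.34 degrees


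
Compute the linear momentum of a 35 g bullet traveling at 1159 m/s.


p = m*v = 0.035*1159 = 40.57 kg·m/s

40.57 kg·m/s


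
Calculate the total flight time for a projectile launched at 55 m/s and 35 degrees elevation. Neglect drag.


T = 2*v0*sin(theta)/g = 2*55*sin(35°)/9.81 = 6.432 s

6.432 s


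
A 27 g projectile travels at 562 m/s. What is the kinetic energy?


E = 0.5*m*v^2 = 0.5*0.027*562^2 = 4264 J

4264 J


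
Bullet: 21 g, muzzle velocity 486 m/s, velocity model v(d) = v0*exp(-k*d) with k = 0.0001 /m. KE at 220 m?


v = v0*exp(-k*d) = 486*exp(-0.0001*220) = 475.425 m/s
E = 0.5*m*v^2 = 0.5*0.021*475.425^2 = 2373 J

2373 J


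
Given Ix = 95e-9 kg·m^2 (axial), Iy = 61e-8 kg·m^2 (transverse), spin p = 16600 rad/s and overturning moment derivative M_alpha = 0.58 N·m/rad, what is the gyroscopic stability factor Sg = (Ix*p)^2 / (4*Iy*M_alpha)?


Sg = Ix^2 * p^2 / (4 * Iy * M_alpha) = (95e-9)^2 * 16600^2 / (4 * 61e-8 * 0.58) = 1.757

1.757


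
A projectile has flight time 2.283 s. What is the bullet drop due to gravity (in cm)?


drop = 0.5*g*t^2 = 0.5*9.81*2.283^2 = 25.5653 m ≈ 2557 cm

2557 cm


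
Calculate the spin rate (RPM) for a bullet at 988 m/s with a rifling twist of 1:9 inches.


twist_m = 9*0.0254 = 0.2286 m
spin = v/twist = 988/0.2286 = 4321.96 rev/s
RPM = spin*60 = 4321.96*60 ≈ 259318 RPM

259318 RPM


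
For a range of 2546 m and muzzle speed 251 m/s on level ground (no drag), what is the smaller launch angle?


sin(2*theta) = R*g/v0^2 = 2546*9.81/251^2 = 0.396442, theta = arcsin(0.396442)/2 = 11.68°

11.68 degrees


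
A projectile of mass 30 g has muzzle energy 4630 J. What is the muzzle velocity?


v = sqrt(2*E/m) = sqrt(2*4630/0.03) = 555.6 m/s

555.6 m/s


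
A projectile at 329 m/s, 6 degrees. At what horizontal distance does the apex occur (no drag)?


R = v0^2*sin(2*theta)/g = 329^2*sin(2*6°)/9.81 = 2294.04 m
apex_dist = R/2 = 2294.04/2 = 1147 m

1147 m


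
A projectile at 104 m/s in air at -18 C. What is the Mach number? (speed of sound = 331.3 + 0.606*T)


a = 331.3 + 0.606*(-18) = 320.392 m/s
M = v/a = 104/320.392 = 0.3246

0.3246


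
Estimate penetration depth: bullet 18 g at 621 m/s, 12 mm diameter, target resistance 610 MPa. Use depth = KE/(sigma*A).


A = pi*(d/2)^2 = pi*(12/2)^2 = 113.097 mm^2
E = 0.5*m*v^2 = 0.5*0.018*621^2 = 3470.77 J
depth = E/(sigma*A) = 3470.77 J / (610 MPa * 113.097 mm^2) = 3470.77/(610 * 113.097) m = 0.0503087 m ≈ 50.31 mm

50.31 mm


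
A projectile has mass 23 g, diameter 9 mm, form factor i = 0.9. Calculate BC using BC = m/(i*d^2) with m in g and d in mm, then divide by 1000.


BC = m/(i*d^2*1000) = 23/(0.9 * 9^2 * 1000) = 0.0003155

0.0003155


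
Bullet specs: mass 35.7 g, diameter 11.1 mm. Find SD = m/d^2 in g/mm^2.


SD = m/d^2 = 35.7/11.1^2 = 0.2897 g/mm^2

0.2897 g/mm^2


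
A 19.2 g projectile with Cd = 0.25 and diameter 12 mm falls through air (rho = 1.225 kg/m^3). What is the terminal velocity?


A = pi*(d/2)^2 = pi*(12/2000)^2 = 1.13097e-04 m^2
vt = sqrt(2mg/(Cd*rho*A)) = sqrt(2*0.0192*9.81/(0.25 * 1.225 * 1.13097e-04)) = 104.3 m/s

104.3 m/s


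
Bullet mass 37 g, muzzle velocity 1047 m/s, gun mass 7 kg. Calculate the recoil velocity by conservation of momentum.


v_recoil = m_p * v_p / m_gun = 0.037 * 1047 / 7 = 5.534 m/s

5.534 m/s


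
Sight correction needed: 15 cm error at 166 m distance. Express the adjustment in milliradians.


1 mrad subtends 1 cm per 10 m of range, so adj = error_cm / (dist_m / 10) = 15 / (166/10) = 0.9036 mrad

0.9036 mrad


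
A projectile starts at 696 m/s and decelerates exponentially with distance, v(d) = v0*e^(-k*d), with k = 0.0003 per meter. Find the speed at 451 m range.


v = v0*exp(-k*d) = 696*exp(-0.0003*451) = 607.9 m/s

607.9 m/s


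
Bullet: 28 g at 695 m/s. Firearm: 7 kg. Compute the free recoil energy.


v_r = m_p*v_p/m_gun = 0.028*695/7 = 2.78 m/s, E_r = 0.5*m_gun*v_r^2 = 0.5*7*2.78^2 = 27.05 J

27.05 J


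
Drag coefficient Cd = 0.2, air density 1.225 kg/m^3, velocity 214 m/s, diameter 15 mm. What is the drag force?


A = pi*(d/2)^2 = pi*(15/2000)^2 = 1.76715e-04 m^2
Fd = 0.5*Cd*rho*A*v^2 = 0.5*0.2*1.225*1.76715e-04*214^2 = 0.9914 N

0.9914 N


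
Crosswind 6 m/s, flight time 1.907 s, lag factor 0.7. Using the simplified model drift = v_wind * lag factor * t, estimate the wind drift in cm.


drift = v_wind * lag * t = 6 * 0.7 * 1.907 = 8.0094 m ≈ 800.9 cm

800.9 cm


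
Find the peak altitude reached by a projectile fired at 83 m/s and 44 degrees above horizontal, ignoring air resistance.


H = (v0*sin(theta))^2 / (2g) = (83*sin(44°))^2 / (2*9.81) = 169.4 m

169.4 m


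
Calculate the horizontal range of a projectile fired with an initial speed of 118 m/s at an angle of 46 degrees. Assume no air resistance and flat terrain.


R = v0^2 * sin(2*theta) / g = 118^2 * sin(2*46°) / 9.81 = 1419 m

1419 m


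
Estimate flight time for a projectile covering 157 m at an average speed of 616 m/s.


t = d/v = 157/616 = 0.2549 s

0.2549 s


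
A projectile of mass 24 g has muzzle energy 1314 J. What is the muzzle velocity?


v = sqrt(2*E/m) = sqrt(2*1314/0.024) = 330.9 m/s

330.9 m/s


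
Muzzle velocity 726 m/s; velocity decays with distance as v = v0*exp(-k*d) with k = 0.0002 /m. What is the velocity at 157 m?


v = v0*exp(-k*d) = 726*exp(-0.0002*157) = 703.6 m/s

703.6 m/s


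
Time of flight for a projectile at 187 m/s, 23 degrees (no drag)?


T = 2*v0*sin(theta)/g = 2*187*sin(23°)/9.81 = 14.9 s

14.9 s


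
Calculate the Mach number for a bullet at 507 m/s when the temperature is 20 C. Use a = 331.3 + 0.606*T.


a = 331.3 + 0.606*(20) = 343.42 m/s
M = v/a = 507/343.42 = 1.476

1.476


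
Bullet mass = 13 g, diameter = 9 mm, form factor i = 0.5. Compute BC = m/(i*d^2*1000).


BC = m/(i*d^2*1000) = 13/(0.5 * 9^2 * 1000) = 0.000321

0.000321


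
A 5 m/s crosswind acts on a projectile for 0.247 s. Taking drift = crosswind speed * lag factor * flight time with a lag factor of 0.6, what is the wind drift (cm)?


drift = v_wind * lag * t = 5 * 0.6 * 0.247 = 0.741 m ≈ 74.1 cm

74.1 cm


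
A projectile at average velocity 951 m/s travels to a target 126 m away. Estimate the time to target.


t = d/v = 126/951 = 0.1325 s

0.1325 s


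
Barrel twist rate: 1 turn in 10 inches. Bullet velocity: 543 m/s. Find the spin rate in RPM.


twist_m = 10*0.0254 = 0.254 m
spin = v/twist = 543/0.254 = 2137.795 rev/s
RPM = spin*60 = 2137.795*60 ≈ 128268 RPM

128268 RPM


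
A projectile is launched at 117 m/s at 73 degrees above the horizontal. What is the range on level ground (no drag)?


R = v0^2 * sin(2*theta) / g = 117^2 * sin(2*73°) / 9.81 = 780.3 m

780.3 m


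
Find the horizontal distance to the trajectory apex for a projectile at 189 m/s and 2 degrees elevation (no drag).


R = v0^2*sin(2*theta)/g = 189^2*sin(2*2°)/9.81 = 254.003 m
apex_dist = R/2 = 254.003/2 = 127 m

127 m


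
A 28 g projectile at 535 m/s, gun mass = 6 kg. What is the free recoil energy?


v_r = m_p*v_p/m_gun = 0.028*535/6 = 2.49667 m/s, E_r = 0.5*m_gun*v_r^2 = 0.5*6*2.49667^2 = 18.7 J

18.7 J


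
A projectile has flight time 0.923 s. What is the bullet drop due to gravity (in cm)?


drop = 0.5*g*t^2 = 0.5*9.81*0.923^2 = 4.17871 m ≈ 417.9 cm

417.9 cm


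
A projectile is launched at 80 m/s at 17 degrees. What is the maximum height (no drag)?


H = (v0*sin(theta))^2 / (2g) = (80*sin(17°))^2 / (2*9.81) = 27.88 m

27.88 m


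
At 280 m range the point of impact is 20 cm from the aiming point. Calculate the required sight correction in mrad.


1 mrad subtends 1 cm per 10 m of range, so adj = error_cm / (dist_m / 10) = 20 / (280/10) = 0.7143 mrad

0.7143 mrad


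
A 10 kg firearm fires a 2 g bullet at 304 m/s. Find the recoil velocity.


v_recoil = m_p * v_p / m_gun = 0.002 * 304 / 10 = 0.0608 m/s

0.0608 m/s


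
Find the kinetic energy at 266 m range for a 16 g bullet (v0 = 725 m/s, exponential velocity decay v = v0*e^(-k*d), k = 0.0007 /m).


v = v0*exp(-k*d) = 725*exp(-0.0007*266) = 601.828 m/s
E = 0.5*m*v^2 = 0.5*0.016*601.828^2 = 2898 J

2898 J


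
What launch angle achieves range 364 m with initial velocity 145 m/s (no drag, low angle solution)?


sin(2*theta) = R*g/v0^2 = 364*9.81/145^2 = 0.169838, theta = arcsin(0.169838)/2 = 4.889°

4.889 degrees


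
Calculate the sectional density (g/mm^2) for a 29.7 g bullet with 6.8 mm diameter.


SD = m/d^2 = 29.7/6.8^2 = 0.6423 g/mm^2

0.6423 g/mm^2


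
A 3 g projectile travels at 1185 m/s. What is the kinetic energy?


E = 0.5*m*v^2 = 0.5*0.003*1185^2 = 2106 J

2106 J


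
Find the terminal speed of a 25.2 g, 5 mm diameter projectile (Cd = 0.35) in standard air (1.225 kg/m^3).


A = pi*(d/2)^2 = pi*(5/2000)^2 = 1.96350e-05 m^2
vt = sqrt(2mg/(Cd*rho*A)) = sqrt(2*0.0252*9.81/(0.35 * 1.225 * 1.96350e-05)) = 242.3 m/s

242.3 m/s


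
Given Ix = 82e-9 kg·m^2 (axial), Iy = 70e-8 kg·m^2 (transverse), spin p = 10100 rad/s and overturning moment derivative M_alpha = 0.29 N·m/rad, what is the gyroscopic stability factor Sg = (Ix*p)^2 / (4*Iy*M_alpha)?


Sg = Ix^2 * p^2 / (4 * Iy * M_alpha) = (82e-9)^2 * 10100^2 / (4 * 70e-8 * 0.29) = 0.8447

0.8447


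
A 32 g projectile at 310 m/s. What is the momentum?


p = m*v = 0.032*310 = 9.92 kg·m/s

9.92 kg·m/s


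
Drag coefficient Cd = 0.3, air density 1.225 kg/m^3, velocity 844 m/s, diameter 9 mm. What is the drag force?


A = pi*(d/2)^2 = pi*(9/2000)^2 = 6.36173e-05 m^2
Fd = 0.5*Cd*rho*A*v^2 = 0.5*0.3*1.225*6.36173e-05*844^2 = 8.327 N

8.327 N


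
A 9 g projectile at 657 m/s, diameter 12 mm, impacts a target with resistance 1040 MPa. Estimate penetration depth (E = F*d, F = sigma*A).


A = pi*(d/2)^2 = pi*(12/2)^2 = 113.097 mm^2
E = 0.5*m*v^2 = 0.5*0.009*657^2 = 1942.42 J
depth = E/(sigma*A) = 1942.42 J / (1040 MPa * 113.097 mm^2) = 1942.42/(1040 * 113.097) m = 0.0165142 m ≈ 16.51 mm

16.51 mm


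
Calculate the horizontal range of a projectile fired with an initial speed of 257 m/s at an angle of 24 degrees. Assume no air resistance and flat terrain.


R = v0^2 * sin(2*theta) / g = 257^2 * sin(2*24°) / 9.81 = 5003 m

5003 m


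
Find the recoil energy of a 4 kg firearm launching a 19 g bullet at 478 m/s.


v_r = m_p*v_p/m_gun = 0.019*478/4 = 2.2705 m/s, E_r = 0.5*m_gun*v_r^2 = 0.5*4*2.2705^2 = 10.31 J

10.31 J


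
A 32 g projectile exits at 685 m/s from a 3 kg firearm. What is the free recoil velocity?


v_recoil = m_p * v_p / m_gun = 0.032 * 685 / 3 = 7.307 m/s

7.307 m/s


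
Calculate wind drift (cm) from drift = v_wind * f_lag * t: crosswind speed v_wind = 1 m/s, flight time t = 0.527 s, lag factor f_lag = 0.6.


drift = v_wind * lag * t = 1 * 0.6 * 0.527 = 0.3162 m ≈ 31.62 cm

31.62 cm


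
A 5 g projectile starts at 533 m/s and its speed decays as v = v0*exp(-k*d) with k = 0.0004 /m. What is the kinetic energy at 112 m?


v = v0*exp(-k*d) = 533*exp(-0.0004*112) = 509.649 m/s
E = 0.5*m*v^2 = 0.5*0.005*509.649^2 = 649.4 J

649.4 J


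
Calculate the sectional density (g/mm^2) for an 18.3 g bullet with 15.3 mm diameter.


SD = m/d^2 = 18.3/15.3^2 = 0.07818 g/mm^2

0.07818 g/mm^2


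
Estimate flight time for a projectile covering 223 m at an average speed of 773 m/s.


t = d/v = 223/773 = 0.2885 s

0.2885 s


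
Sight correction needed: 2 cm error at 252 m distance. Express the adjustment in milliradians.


1 mrad subtends 1 cm per 10 m of range, so adj = error_cm / (dist_m / 10) = 2 / (252/10) = 0.07937 mrad

0.07937 mrad


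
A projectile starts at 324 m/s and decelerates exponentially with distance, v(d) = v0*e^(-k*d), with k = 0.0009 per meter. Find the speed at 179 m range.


v = v0*exp(-k*d) = 324*exp(-0.0009*179) = 275.8 m/s

275.8 m/s


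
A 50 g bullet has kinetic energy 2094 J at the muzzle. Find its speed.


v = sqrt(2*E/m) = sqrt(2*2094/0.05) = 289.4 m/s

289.4 m/s


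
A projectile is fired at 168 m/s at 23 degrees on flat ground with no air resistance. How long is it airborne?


T = 2*v0*sin(theta)/g = 2*168*sin(23°)/9.81 = 13.38 s

13.38 s


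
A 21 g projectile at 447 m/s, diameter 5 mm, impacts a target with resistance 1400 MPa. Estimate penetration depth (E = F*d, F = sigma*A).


A = pi*(d/2)^2 = pi*(5/2)^2 = 19.635 mm^2
E = 0.5*m*v^2 = 0.5*0.021*447^2 = 2097.99 J
depth = E/(sigma*A) = 2097.99 J / (1400 MPa * 19.635 mm^2) = 2097.99/(1400 * 19.635) m = 0.0763214 m ≈ 76.32 mm

76.32 mm


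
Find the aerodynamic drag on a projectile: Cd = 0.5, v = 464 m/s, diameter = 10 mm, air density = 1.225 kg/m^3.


A = pi*(d/2)^2 = pi*(10/2000)^2 = 7.85398e-05 m^2
Fd = 0.5*Cd*rho*A*v^2 = 0.5*0.5*1.225*7.85398e-05*464^2 = 5.178 N

5.178 N


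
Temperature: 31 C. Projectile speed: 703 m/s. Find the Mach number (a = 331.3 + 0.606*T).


a = 331.3 + 0.606*(31) = 350.086 m/s
M = v/a = 703/350.086 = 2.008

2.008


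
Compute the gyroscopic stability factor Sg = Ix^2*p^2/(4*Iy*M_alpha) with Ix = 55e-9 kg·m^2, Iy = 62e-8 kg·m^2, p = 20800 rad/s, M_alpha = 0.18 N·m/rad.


Sg = Ix^2 * p^2 / (4 * Iy * M_alpha) = (55e-9)^2 * 20800^2 / (4 * 62e-8 * 0.18) = 2.932

2.932


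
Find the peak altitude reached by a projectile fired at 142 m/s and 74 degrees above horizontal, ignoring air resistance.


H = (v0*sin(theta))^2 / (2g) = (142*sin(74°))^2 / (2*9.81) = 949.6 m

949.6 m


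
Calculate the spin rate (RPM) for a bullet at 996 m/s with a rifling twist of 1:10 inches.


twist_m = 10*0.0254 = 0.254 m
spin = v/twist = 996/0.254 = 3921.26 rev/s
RPM = spin*60 = 3921.26*60 ≈ 235276 RPM

235276 RPM


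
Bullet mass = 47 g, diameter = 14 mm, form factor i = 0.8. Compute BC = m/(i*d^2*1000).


BC = m/(i*d^2*1000) = 47/(0.8 * 14^2 * 1000) = 0.0002997

0.0002997


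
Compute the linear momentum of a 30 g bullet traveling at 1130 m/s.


p = m*v = 0.03*1130 = 33.9 kg·m/s

33.9 kg·m/s


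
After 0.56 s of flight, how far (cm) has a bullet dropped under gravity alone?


drop = 0.5*g*t^2 = 0.5*9.81*0.56^2 = 1.53821 m ≈ 153.8 cm

153.8 cm


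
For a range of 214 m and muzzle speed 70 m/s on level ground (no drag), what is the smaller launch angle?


sin(2*theta) = R*g/v0^2 = 214*9.81/70^2 = 0.428437, theta = arcsin(0.428437)/2 = 12.68°

12.68 degrees


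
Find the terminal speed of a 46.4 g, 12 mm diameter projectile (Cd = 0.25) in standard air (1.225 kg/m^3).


A = pi*(d/2)^2 = pi*(12/2000)^2 = 1.13097e-04 m^2
vt = sqrt(2mg/(Cd*rho*A)) = sqrt(2*0.0464*9.81/(0.25 * 1.225 * 1.13097e-04)) = 162.1 m/s

162.1 m/s


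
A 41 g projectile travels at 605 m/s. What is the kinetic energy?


E = 0.5*m*v^2 = 0.5*0.041*605^2 = 7504 J

7504 J


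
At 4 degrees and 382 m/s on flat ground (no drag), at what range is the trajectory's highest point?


R = v0^2*sin(2*theta)/g = 382^2*sin(2*4°)/9.81 = 2070.2 m
apex_dist = R/2 = 2070.2/2 = 1035 m

1035 m


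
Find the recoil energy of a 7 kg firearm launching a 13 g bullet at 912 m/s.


v_r = m_p*v_p/m_gun = 0.013*912/7 = 1.69371 m/s, E_r = 0.5*m_gun*v_r^2 = 0.5*7*1.69371^2 = 10.04 J

10.04 J


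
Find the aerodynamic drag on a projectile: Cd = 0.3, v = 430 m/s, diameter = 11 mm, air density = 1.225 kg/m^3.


A = pi*(d/2)^2 = pi*(11/2000)^2 = 9.50332e-05 m^2
Fd = 0.5*Cd*rho*A*v^2 = 0.5*0.3*1.225*9.50332e-05*430^2 = 3.229 N

3.229 N


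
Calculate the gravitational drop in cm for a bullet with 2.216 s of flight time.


drop = 0.5*g*t^2 = 0.5*9.81*2.216^2 = 24.0868 m ≈ 2409 cm

2409 cm


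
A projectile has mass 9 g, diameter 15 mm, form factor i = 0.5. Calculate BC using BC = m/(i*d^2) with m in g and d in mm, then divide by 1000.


BC = m/(i*d^2*1000) = 9/(0.5 * 15^2 * 1000) = 8e-05

8e-05


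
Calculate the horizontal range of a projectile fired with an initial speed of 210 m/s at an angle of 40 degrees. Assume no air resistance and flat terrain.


R = v0^2 * sin(2*theta) / g = 210^2 * sin(2*40°) / 9.81 = 4427 m

4427 m


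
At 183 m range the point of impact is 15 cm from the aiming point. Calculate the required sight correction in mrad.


1 mrad subtends 1 cm per 10 m of range, so adj = error_cm / (dist_m / 10) = 15 / (183/10) = 0.8197 mrad

0.8197 mrad


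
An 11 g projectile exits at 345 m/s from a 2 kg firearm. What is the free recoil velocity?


v_recoil = m_p * v_p / m_gun = 0.011 * 345 / 2 = 1.897 m/s

1.897 m/s


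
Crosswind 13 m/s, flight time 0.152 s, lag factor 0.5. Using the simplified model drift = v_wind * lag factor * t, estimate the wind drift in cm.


drift = v_wind * lag * t = 13 * 0.5 * 0.152 = 0.988 m ≈ 98.8 cm

98.8 cm


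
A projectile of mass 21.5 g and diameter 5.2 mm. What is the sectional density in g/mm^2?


SD = m/d^2 = 21.5/5.2^2 = 0.7951 g/mm^2

0.7951 g/mm^2


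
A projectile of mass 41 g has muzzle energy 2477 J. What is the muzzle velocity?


v = sqrt(2*E/m) = sqrt(2*2477/0.041) = 347.6 m/s

347.6 m/s


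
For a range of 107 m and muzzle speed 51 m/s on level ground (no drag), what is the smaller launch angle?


sin(2*theta) = R*g/v0^2 = 107*9.81/51^2 = 0.403564, theta = arcsin(0.403564)/2 = 11.9°

11.9 degrees


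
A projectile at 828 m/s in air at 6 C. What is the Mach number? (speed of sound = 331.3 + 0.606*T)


a = 331.3 + 0.606*(6) = 334.936 m/s
M = v/a = 828/334.936 = 2.472

2.472


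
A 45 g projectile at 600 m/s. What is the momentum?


p = m*v = 0.045*600 = 27 kg·m/s

27 kg·m/s


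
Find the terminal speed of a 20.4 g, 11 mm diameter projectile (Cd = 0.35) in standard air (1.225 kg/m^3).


A = pi*(d/2)^2 = pi*(11/2000)^2 = 9.50332e-05 m^2
vt = sqrt(2mg/(Cd*rho*A)) = sqrt(2*0.0204*9.81/(0.35 * 1.225 * 9.50332e-05)) = 99.11 m/s

99.11 m/s


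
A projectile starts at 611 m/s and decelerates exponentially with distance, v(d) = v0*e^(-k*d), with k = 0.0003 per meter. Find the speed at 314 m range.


v = v0*exp(-k*d) = 611*exp(-0.0003*314) = 556.1 m/s

556.1 m/s


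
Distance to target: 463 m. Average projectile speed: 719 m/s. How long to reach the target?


t = d/v = 463/719 = 0.6439 s

0.6439 s


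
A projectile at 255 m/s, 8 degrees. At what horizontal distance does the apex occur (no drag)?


R = v0^2*sin(2*theta)/g = 255^2*sin(2*8°)/9.81 = 1827.05 m
apex_dist = R/2 = 1827.05/2 = 913.5 m

913.5 m


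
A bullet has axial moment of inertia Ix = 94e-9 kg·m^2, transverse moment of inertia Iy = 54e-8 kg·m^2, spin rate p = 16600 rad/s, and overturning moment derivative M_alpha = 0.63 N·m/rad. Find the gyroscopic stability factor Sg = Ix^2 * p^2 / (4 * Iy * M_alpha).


Sg = Ix^2 * p^2 / (4 * Iy * M_alpha) = (94e-9)^2 * 16600^2 / (4 * 54e-8 * 0.63) = 1.789

1.789


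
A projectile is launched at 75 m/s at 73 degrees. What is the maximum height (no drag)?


H = (v0*sin(theta))^2 / (2g) = (75*sin(73°))^2 / (2*9.81) = 262.2 m

262.2 m


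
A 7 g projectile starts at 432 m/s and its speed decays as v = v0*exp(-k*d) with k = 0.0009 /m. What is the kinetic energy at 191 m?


v = v0*exp(-k*d) = 432*exp(-0.0009*191) = 363.771 m/s
E = 0.5*m*v^2 = 0.5*0.007*363.771^2 = 463.2 J

463.2 J


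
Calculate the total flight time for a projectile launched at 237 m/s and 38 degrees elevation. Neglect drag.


T = 2*v0*sin(theta)/g = 2*237*sin(38°)/9.81 = 29.75 s

29.75 s


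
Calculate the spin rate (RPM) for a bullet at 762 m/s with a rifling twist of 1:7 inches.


twist_m = 7*0.0254 = 0.1778 m
spin = v/twist = 762/0.1778 = 4285.714 rev/s
RPM = spin*60 = 4285.714*60 ≈ 257143 RPM

257143 RPM


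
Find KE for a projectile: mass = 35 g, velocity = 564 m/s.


E = 0.5*m*v^2 = 0.5*0.035*564^2 = 5567 J

5567 J


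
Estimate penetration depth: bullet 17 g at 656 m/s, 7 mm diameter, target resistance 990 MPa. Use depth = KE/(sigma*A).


A = pi*(d/2)^2 = pi*(7/2)^2 = 38.4845 mm^2
E = 0.5*m*v^2 = 0.5*0.017*656^2 = 3657.86 J
depth = E/(sigma*A) = 3657.86 J / (990 MPa * 38.4845 mm^2) = 3657.86/(990 * 38.4845) m = 0.0960076 m ≈ 96.01 mm

96.01 mm


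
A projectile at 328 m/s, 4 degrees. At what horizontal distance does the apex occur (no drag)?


R = v0^2*sin(2*theta)/g = 328^2*sin(2*4°)/9.81 = 1526.28 m
apex_dist = R/2 = 1526.28/2 = 763.1 m

763.1 m


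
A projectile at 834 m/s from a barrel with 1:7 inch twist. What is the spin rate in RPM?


twist_m = 7*0.0254 = 0.1778 m
spin = v/twist = 834/0.1778 = 4690.664 rev/s
RPM = spin*60 = 4690.664*60 ≈ 281440 RPM

281440 RPM


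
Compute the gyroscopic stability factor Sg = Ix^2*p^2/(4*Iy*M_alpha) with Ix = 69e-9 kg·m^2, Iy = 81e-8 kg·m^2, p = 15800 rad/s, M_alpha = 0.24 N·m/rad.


Sg = Ix^2 * p^2 / (4 * Iy * M_alpha) = (69e-9)^2 * 15800^2 / (4 * 81e-8 * 0.24) = 1.528

1.528


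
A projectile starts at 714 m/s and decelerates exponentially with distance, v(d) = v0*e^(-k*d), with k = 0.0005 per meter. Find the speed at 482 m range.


v = v0*exp(-k*d) = 714*exp(-0.0005*482) = 561.1 m/s

561.1 m/s
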